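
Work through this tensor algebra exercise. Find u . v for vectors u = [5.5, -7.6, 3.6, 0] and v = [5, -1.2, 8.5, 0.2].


The inner product u . v = sum of u_i * v_i.
Term-by-term: 5.5 * 5, -7.6 * -1.2, 3.6 * 8.5, 0 * 0.2
Products: 27.5, 9.12, 30.6, 0
Sum = 27.5 + 9.12 + 30.6 + 0 = 67.22

67.22


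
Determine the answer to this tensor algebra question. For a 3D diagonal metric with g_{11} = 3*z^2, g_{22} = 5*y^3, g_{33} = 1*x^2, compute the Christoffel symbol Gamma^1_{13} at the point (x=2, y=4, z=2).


For a diagonal metric, Gamma^k_{ij} = (1/2) g^{kk} (dg_{ik}/dx_j + dg_{jk}/dx_i - dg_{ij}/dx_k).
The metric is diagonal, so g_{ab} = 0 for a != b.
At the given point: g_{11} = 12, g_{22} = 320, g_{33} = 4
g^{11} = 1/12
dg_{11}/dx_3 = dg_{11}/dx_3 = 12
dg_{31}/dx_1 = 0 (off-diagonal)
dg_{13}/dx_1 = 0 (off-diagonal)
Numerator = 12 + 0 - 0 = 12
Gamma^1_{13} = 12 / (2 * 12) = 1/2

1/2


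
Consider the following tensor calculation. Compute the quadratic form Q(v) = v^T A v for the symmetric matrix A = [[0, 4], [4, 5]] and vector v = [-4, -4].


First compute Av:
(Av)_1 = 0*-4 + 4*-4 = -16
(Av)_2 = 4*-4 + 5*-4 = -36
Av = [-16, -36]
Then v^T (Av) = -4*-16 + -4*-36
= 64 + 144 = 208

208


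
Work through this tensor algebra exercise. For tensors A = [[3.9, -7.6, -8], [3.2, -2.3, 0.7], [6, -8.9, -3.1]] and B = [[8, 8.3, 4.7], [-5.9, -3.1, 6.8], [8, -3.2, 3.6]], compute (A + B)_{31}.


Tensor addition is component-wise: (A + B)_{ij} = A_{ij} + B_{ij}.
A_{31} = 6
B_{31} = 8
(A + B)_{31} = 6 + 8 = 14

14


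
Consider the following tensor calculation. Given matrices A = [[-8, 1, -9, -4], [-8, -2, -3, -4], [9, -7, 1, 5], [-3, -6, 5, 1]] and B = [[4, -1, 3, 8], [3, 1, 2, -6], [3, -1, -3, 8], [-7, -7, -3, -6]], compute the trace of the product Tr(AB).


Tr(AB) = sum_i (AB)_{ii} where (AB)_{ii} = sum_k A_{ik} B_{ki}.
(AB)_{11} = -8*4 + 1*3 + -9*3 + -4*-7 = -28
(AB)_{22} = -8*-1 + -2*1 + -3*-1 + -4*-7 = 37
(AB)_{33} = 9*3 + -7*2 + 1*-3 + 5*-3 = -5
(AB)_{44} = -3*8 + -6*-6 + 5*8 + 1*-6 = 46
Tr(AB) = -28 + 37 + -5 + 46 = 50

50


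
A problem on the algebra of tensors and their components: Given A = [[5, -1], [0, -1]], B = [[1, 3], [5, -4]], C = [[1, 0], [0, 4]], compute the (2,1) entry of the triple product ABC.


(ABC)_{21} = sum_m (AB)_{2m} C_{m1}. First compute row 2 of AB.
(AB)_{21} = 0*1 + -1*5 = -5
(AB)_{22} = 0*3 + -1*-4 = 4
Now contract with column 1 of C:
(AB)_{21} * C_{11} = -5 * 1 = -5
(AB)_{22} * C_{21} = 4 * 0 = 0
(ABC)_{21} = -5 + 0 = -5

-5


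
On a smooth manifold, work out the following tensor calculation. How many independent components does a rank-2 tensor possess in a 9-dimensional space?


The number of components of a rank-r tensor in d dimensions is d^r.
Here d = 9 and r = 2.
9^2 = 81

81


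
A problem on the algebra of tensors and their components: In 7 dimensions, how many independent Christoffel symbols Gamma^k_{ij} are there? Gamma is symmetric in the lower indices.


Christoffel symbols Gamma^k_{ij} are symmetric in i,j, so there are d * d(d+1)/2 independent symbols.
d = 7
d(d+1)/2 = 7 * 8 / 2 = 28
Total = 7 * 28 = 196

196


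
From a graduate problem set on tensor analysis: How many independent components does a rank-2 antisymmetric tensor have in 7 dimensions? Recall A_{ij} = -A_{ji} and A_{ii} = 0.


An antisymmetric rank-2 tensor satisfies A_{ij} = -A_{ji}, so diagonal entries are zero.
The independent components are the upper-triangular entries: C(n, 2) = n(n-1)/2.
n = 7
C(7, 2) = 7 * 6 / 2 = 42 / 2 = 21

21


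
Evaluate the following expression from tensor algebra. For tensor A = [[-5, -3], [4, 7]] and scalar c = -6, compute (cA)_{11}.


Scalar multiplication: (cA)_{ij} = c * A_{ij}.
c = -6
A_{11} = -5
(cA)_{11} = -6 * -5 = 30

30


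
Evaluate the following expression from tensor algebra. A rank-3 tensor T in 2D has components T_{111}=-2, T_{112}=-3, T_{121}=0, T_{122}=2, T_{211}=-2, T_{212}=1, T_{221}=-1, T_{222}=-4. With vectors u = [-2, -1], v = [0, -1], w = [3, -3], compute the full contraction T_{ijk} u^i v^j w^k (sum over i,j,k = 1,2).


S = sum over i,j,k of T_{ijk} u_i v_j w_k. Expanding all 8 terms:
T_{111}*u_1*v_1*w_1 = -2*-2*0*3 = 0  (running total: 0)
T_{112}*u_1*v_1*w_2 = -3*-2*0*-3 = 0  (running total: 0)
T_{121}*u_1*v_2*w_1 = 0*-2*-1*3 = 0  (running total: 0)
T_{122}*u_1*v_2*w_2 = 2*-2*-1*-3 = -12  (running total: -12)
T_{211}*u_2*v_1*w_1 = -2*-1*0*3 = 0  (running total: -12)
T_{212}*u_2*v_1*w_2 = 1*-1*0*-3 = 0  (running total: -12)
T_{221}*u_2*v_2*w_1 = -1*-1*-1*3 = -3  (running total: -15)
T_{222}*u_2*v_2*w_2 = -4*-1*-1*-3 = 12  (running total: -3)
S = -3

-3


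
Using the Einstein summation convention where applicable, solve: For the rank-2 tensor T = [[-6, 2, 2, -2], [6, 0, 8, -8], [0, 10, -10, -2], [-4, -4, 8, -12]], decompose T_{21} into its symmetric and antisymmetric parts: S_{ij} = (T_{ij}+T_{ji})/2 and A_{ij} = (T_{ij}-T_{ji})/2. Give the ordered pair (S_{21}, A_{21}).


T_{21} = 6
T_{12} = 2
S_{21} = (6 + 2)/2 = 8/2 = 4
A_{21} = (6 - 2)/2 = 4/2 = 2
Check: S + A = 4 + 2 = 6 = T_{21}.

(4, 2)


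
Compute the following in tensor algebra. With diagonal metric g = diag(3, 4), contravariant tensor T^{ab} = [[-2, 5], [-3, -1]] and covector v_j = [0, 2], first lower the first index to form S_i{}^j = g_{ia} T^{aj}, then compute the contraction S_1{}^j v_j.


Step 1: lower the first index. For a diagonal metric, g_{ia} T^{aj} = g_{ii} T^{ij} (no sum on i).
g_{11} = 3
S_1{}^1 = 3 * T^{11} = 3 * -2 = -6
S_1{}^2 = 3 * T^{12} = 3 * 5 = 15
Step 2: contract S_1{}^j with v_j.
S_1{}^1 * v_1 = -6 * 0 = 0
S_1{}^2 * v_2 = 15 * 2 = 30
Result = 0 + 30 = 30

30


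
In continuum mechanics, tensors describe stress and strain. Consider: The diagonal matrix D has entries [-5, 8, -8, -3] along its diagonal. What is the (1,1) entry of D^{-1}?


For a diagonal matrix, the inverse has entries (D^{-1})_{ii} = 1/d_{ii}.
The diagonal entries are: d_{11} = -5, d_{22} = 8, d_{33} = -8, d_{44} = -3
We need (D^{-1})_{11} = 1/d_{11} = 1/-5 = -1/5

-1/5


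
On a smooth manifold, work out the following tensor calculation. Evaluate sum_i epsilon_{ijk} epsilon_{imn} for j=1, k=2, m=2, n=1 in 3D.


Using the identity: epsilon_{ijk} epsilon_{imn} = delta_{jm} delta_{kn} - delta_{jn} delta_{km}.
delta_{12} = 0
delta_{21} = 0
delta_{11} = 1
delta_{22} = 1
Result = 0 * 0 - 1 * 1 = 0 - 1 = -1

-1


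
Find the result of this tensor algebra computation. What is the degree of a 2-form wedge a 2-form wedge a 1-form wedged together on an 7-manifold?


The degree of a wedge product is the sum of the degrees of the individual forms.
Degrees: 2, 2, 1
Total degree = 2 + 2 + 1 = 5

5


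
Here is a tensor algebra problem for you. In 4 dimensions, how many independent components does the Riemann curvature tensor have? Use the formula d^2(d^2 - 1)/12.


The Riemann tensor in d dimensions has d^2(d^2 - 1)/12 independent components.
d = 4, so d^2 = 16
d^2 - 1 = 15
d^2(d^2 - 1) = 16 * 15 = 240
Divide by 12: 240 / 12 = 20

20


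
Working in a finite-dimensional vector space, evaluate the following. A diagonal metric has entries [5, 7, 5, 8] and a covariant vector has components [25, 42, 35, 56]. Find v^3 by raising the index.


To raise an index with a diagonal metric: v^i = v_i / g_{ii}.
For index 3: v_3 = 35, g_{33} = 5
v^3 = 35 / 5 = 7

7


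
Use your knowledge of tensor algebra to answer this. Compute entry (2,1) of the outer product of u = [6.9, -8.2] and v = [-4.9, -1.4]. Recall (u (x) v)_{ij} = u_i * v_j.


The outer product entry T_{ij} = u_i * v_j.
We need i=2, j=1.
u_2 = -8.2, v_1 = -4.9
T_{2,1} = -8.2 * -4.9 = 40.18

40.18


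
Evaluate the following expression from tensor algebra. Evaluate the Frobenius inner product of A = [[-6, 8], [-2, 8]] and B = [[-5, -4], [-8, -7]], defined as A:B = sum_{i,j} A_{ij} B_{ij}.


A:B = sum over all i,j of A_{ij} * B_{ij}.
Row 1: -6*-5=30, 8*-4=-32 => row sum = -2
Row 2: -2*-8=16, 8*-7=-56 => row sum = -40
Total = -2 + -40 = -42

-42


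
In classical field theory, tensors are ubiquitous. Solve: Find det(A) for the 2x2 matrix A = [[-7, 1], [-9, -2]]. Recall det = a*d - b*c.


For a 2x2 matrix [[a, b], [c, d]], det = a*d - b*c.
a = -7, b = 1, c = -9, d = -2
a*d = -7 * -2 = 14
b*c = 1 * -9 = -9
det = 14 - -9 = 23

23


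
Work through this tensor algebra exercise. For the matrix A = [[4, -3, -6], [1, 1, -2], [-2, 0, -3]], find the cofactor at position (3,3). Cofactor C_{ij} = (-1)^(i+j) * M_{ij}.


To find cofactor C_{33}, delete row 3 and column 3.
The resulting 2x2 submatrix is: [[4, -3], [1, 1]]
Minor M_{33} = 4*1 - -3*1
  = 4 - -3 = 7
Sign = (-1)^(3+3) = (-1)^6 = 1
Cofactor C_{33} = 1 * 7 = 7

7


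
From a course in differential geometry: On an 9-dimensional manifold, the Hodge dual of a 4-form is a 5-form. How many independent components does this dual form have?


The Hodge dual of a p-form on an n-dimensional manifold is an (n-p)-form.
n = 9, p = 4, so dual degree = 9 - 4 = 5
The number of components is C(n, n-p) = C(9, 5) = 126

126


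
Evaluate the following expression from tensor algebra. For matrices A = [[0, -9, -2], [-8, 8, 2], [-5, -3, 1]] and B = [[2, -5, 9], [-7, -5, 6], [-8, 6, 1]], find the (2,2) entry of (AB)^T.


(AB)^T_{ij} = (AB)_{ji} = sum_k A_{jk} B_{ki}.
For i=2, j=2 we need (AB)_{22}:
A_{21} * B_{12} = -8 * -5 = 40
A_{22} * B_{22} = 8 * -5 = -40
A_{23} * B_{32} = 2 * 6 = 12
Sum = 40 + -40 + 12 = 12

12


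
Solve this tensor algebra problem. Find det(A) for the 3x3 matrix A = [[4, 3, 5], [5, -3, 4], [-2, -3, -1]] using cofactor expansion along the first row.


Expanding along the first row, det(A) = a11*M_11 - a12*M_12 + a13*M_13, where M_1j is the (1,j) minor.
Minor M_11 = -3*-1 - 4*-3 = 15
Minor M_12 = 5*-1 - 4*-2 = 3
Minor M_13 = 5*-3 - -3*-2 = -21
det = 4*(15) - 3*(3) + 5*(-21)
    = 60 - 9 + -105
    = -54

-54


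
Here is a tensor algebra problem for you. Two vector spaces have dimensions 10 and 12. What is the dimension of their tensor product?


The dimension of a tensor product is the product of dimensions.
dim(V) = 10, dim(W) = 12
dim(V (x) W) = 10 * 12 = 120

120


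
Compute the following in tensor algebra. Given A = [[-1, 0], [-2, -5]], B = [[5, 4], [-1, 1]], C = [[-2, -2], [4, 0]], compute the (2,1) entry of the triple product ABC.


(ABC)_{21} = sum_m (AB)_{2m} C_{m1}. First compute row 2 of AB.
(AB)_{21} = -2*5 + -5*-1 = -5
(AB)_{22} = -2*4 + -5*1 = -13
Now contract with column 1 of C:
(AB)_{21} * C_{11} = -5 * -2 = 10
(AB)_{22} * C_{21} = -13 * 4 = -52
(ABC)_{21} = 10 + -52 = -42

-42


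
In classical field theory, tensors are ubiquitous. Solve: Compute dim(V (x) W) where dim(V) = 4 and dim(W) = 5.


The dimension of a tensor product is the product of dimensions.
dim(V) = 4, dim(W) = 5
dim(V (x) W) = 4 * 5 = 20

20


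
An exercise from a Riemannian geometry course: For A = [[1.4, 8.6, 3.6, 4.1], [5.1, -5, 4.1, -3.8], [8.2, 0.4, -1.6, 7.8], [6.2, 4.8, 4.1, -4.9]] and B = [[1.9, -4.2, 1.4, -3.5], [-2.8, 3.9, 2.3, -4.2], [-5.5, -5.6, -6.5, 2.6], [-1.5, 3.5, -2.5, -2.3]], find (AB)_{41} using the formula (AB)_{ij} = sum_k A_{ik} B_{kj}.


(AB)_{ij} = sum_k A_{ik} B_{kj}.
For i=4, j=1:
A_{41} * B_{11} = 6.2 * 1.9 = 11.78
A_{42} * B_{21} = 4.8 * -2.8 = -13.44
A_{43} * B_{31} = 4.1 * -5.5 = -22.55
A_{44} * B_{41} = -4.9 * -1.5 = 7.35
Sum = 11.78 + -13.44 + -22.55 + 7.35 = -16.86

-16.86


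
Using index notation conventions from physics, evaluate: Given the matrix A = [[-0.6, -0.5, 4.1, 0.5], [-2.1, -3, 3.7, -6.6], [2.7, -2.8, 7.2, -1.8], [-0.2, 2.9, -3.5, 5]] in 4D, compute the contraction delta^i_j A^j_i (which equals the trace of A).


The contraction (trace) of a rank-2 tensor is the sum of its diagonal elements.
Diagonal entries: A[1,1] = -0.6, A[2,2] = -3, A[3,3] = 7.2, A[4,4] = 5
Tr(A) = -0.6 + -3 + 7.2 + 5 = 8.6

8.6


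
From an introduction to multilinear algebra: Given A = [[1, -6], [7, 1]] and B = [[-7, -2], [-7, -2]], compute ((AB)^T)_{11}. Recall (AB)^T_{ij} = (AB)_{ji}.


(AB)^T_{ij} = (AB)_{ji} = sum_k A_{jk} B_{ki}.
For i=1, j=1 we need (AB)_{11}:
A_{11} * B_{11} = 1 * -7 = -7
A_{12} * B_{21} = -6 * -7 = 42
Sum = -7 + 42 = 35

35


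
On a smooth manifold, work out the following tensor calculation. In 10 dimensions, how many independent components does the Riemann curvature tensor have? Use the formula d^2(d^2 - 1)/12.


The Riemann tensor in d dimensions has d^2(d^2 - 1)/12 independent components.
d = 10, so d^2 = 100
d^2 - 1 = 99
d^2(d^2 - 1) = 100 * 99 = 9900
Divide by 12: 9900 / 12 = 825

825


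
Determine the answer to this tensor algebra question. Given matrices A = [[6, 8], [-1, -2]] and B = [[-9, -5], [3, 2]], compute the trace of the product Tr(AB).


Tr(AB) = sum_i (AB)_{ii} where (AB)_{ii} = sum_k A_{ik} B_{ki}.
(AB)_{11} = 6*-9 + 8*3 = -30
(AB)_{22} = -1*-5 + -2*2 = 1
Tr(AB) = -30 + 1 = -29

-29


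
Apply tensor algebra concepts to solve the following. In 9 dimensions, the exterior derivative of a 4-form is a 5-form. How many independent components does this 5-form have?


The exterior derivative of a p-form is a (p+1)-form.
Its number of independent components is C(n, p+1).
n = 9, p+1 = 5
C(9, 5) = 126

126


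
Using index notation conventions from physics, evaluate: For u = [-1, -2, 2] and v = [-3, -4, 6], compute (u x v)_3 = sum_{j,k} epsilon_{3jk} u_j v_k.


(u x v)_3 = sum_{j,k} epsilon_{3jk} u_j v_k. Only permutations of (1,2,3) contribute; the two non-zero terms are:
eps_{312} u_1 v_2 = 1 * -1 * -4 = 4
eps_{321} u_2 v_1 = -1 * -2 * -3 = -6
(u x v)_3 = -2

-2


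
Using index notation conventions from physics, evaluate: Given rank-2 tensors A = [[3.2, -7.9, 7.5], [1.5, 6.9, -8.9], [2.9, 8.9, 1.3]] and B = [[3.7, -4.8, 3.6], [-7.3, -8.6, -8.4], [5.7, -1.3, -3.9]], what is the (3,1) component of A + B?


Tensor addition is component-wise: (A + B)_{ij} = A_{ij} + B_{ij}.
A_{31} = 2.9
B_{31} = 5.7
(A + B)_{31} = 2.9 + 5.7 = 8.6

8.6


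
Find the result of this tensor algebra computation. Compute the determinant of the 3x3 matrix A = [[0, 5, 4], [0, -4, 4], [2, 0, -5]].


Expanding along the first row, det(A) = a11*M_11 - a12*M_12 + a13*M_13, where M_1j is the (1,j) minor.
Minor M_11 = -4*-5 - 4*0 = 20
Minor M_12 = 0*-5 - 4*2 = -8
Minor M_13 = 0*0 - -4*2 = 8
det = 0*(20) - 5*(-8) + 4*(8)
    = 0 - -40 + 32
    = 72

72


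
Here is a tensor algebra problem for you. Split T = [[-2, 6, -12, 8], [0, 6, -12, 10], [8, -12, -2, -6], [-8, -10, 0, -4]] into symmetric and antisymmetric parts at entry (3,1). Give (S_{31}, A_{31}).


T_{31} = 8
T_{13} = -12
S_{31} = (8 + -12)/2 = -4/2 = -2
A_{31} = (8 - -12)/2 = 20/2 = 10
Check: S + A = -2 + 10 = 8 = T_{31}.

(-2, 10)


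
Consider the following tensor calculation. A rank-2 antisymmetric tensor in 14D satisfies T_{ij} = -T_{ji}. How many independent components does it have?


An antisymmetric rank-2 tensor satisfies A_{ij} = -A_{ji}, so diagonal entries are zero.
The independent components are the upper-triangular entries: C(n, 2) = n(n-1)/2.
n = 14
C(14, 2) = 14 * 13 / 2 = 182 / 2 = 91

91


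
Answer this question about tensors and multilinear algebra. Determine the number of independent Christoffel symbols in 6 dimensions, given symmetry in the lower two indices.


Christoffel symbols Gamma^k_{ij} are symmetric in i,j, so there are d * d(d+1)/2 independent symbols.
d = 6
d(d+1)/2 = 6 * 7 / 2 = 21
Total = 6 * 21 = 126

126


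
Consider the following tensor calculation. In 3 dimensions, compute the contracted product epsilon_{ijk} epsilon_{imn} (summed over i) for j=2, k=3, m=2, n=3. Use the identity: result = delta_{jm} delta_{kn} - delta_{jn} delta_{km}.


Using the identity: epsilon_{ijk} epsilon_{imn} = delta_{jm} delta_{kn} - delta_{jn} delta_{km}.
delta_{22} = 1
delta_{33} = 1
delta_{23} = 0
delta_{32} = 0
Result = 1 * 1 - 0 * 0 = 1 - 0 = 1

1


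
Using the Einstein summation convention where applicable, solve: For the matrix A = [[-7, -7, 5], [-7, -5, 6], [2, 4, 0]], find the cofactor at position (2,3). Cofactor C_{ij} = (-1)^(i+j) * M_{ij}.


To find cofactor C_{23}, delete row 2 and column 3.
The resulting 2x2 submatrix is: [[-7, -7], [2, 4]]
Minor M_{23} = -7*4 - -7*2
  = -28 - -14 = -14
Sign = (-1)^(2+3) = (-1)^5 = -1
Cofactor C_{23} = -1 * -14 = 14

14


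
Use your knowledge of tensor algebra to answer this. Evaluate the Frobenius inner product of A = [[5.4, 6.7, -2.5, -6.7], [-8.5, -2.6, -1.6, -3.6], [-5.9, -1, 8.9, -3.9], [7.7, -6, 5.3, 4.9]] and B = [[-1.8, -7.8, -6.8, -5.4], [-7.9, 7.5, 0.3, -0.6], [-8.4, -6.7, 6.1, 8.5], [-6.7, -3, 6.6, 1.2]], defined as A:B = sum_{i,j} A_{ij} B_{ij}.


A:B = sum over all i,j of A_{ij} * B_{ij}.
Row 1: 5.4*-1.8=-9.72, 6.7*-7.8=-52.26, -2.5*-6.8=17, -6.7*-5.4=36.18 => row sum = -8.8
Row 2: -8.5*-7.9=67.15, -2.6*7.5=-19.5, -1.6*0.3=-0.48, -3.6*-0.6=2.16 => row sum = 49.33
Row 3: -5.9*-8.4=49.56, -1*-6.7=6.7, 8.9*6.1=54.29, -3.9*8.5=-33.15 => row sum = 77.4
Row 4: 7.7*-6.7=-51.59, -6*-3=18, 5.3*6.6=34.98, 4.9*1.2=5.88 => row sum = 7.27
Total = -8.8 + 49.33 + 77.4 + 7.27 = 125.2

125.2


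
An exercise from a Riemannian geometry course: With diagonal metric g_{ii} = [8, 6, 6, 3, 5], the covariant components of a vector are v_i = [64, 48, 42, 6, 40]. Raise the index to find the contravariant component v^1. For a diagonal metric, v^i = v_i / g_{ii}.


To raise an index with a diagonal metric: v^i = v_i / g_{ii}.
For index 1: v_1 = 64, g_{11} = 8
v^1 = 64 / 8 = 8

8


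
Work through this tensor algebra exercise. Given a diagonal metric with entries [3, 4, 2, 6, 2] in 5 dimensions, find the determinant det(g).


For a diagonal metric, the determinant is the product of diagonal entries.
Diagonal entries: 3, 4, 2, 6, 2
det(g) = 3 * 4 * 2 * 6 * 2 = 288

288


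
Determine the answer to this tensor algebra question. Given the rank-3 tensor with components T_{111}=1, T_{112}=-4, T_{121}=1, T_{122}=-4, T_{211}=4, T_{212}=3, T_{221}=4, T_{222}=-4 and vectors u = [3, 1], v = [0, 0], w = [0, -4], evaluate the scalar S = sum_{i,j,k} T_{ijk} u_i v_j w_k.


S = sum over i,j,k of T_{ijk} u_i v_j w_k. Expanding all 8 terms:
T_{111}*u_1*v_1*w_1 = 1*3*0*0 = 0  (running total: 0)
T_{112}*u_1*v_1*w_2 = -4*3*0*-4 = 0  (running total: 0)
T_{121}*u_1*v_2*w_1 = 1*3*0*0 = 0  (running total: 0)
T_{122}*u_1*v_2*w_2 = -4*3*0*-4 = 0  (running total: 0)
T_{211}*u_2*v_1*w_1 = 4*1*0*0 = 0  (running total: 0)
T_{212}*u_2*v_1*w_2 = 3*1*0*-4 = 0  (running total: 0)
T_{221}*u_2*v_2*w_1 = 4*1*0*0 = 0  (running total: 0)
T_{222}*u_2*v_2*w_2 = -4*1*0*-4 = 0  (running total: 0)
S = 0

0


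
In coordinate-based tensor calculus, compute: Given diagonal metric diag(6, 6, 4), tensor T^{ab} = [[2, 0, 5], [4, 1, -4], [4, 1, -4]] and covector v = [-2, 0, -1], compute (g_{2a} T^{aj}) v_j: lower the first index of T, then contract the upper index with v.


Step 1: lower the first index. For a diagonal metric, g_{ia} T^{aj} = g_{ii} T^{ij} (no sum on i).
g_{22} = 6
S_2{}^1 = 6 * T^{21} = 6 * 4 = 24
S_2{}^2 = 6 * T^{22} = 6 * 1 = 6
S_2{}^3 = 6 * T^{23} = 6 * -4 = -24
Step 2: contract S_2{}^j with v_j.
S_2{}^1 * v_1 = 24 * -2 = -48
S_2{}^2 * v_2 = 6 * 0 = 0
S_2{}^3 * v_3 = -24 * -1 = 24
Result = -48 + 0 + 24 = -24

-24


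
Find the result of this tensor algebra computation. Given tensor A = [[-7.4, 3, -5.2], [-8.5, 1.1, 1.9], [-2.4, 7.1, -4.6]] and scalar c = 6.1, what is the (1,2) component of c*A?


Scalar multiplication: (cA)_{ij} = c * A_{ij}.
c = 6.1
A_{12} = 3
(cA)_{12} = 6.1 * 3 = 18.3

18.3


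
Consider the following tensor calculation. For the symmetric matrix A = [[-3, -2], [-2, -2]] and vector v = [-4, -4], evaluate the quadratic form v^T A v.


First compute Av:
(Av)_1 = -3*-4 + -2*-4 = 20
(Av)_2 = -2*-4 + -2*-4 = 16
Av = [20, 16]
Then v^T (Av) = -4*20 + -4*16
= -80 + -64 = -144

-144


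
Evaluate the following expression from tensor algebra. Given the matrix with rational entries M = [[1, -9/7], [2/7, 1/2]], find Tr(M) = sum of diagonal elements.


The trace is the sum of diagonal entries.
Diagonal: M[1,1] = 1, M[2,2] = 1/2
Tr(M) = 1 + 1/2
Computing step by step:
After adding M[1,1]: 1
After adding M[2,2]: 3/2
Tr(M) = 3/2

3/2


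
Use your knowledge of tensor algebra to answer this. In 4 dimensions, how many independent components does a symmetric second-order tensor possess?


A symmetric rank-2 tensor in d dimensions has d(d+1)/2 independent components.
d = 4
d(d+1)/2 = 4 * 5 / 2 = 20 / 2 = 10

10


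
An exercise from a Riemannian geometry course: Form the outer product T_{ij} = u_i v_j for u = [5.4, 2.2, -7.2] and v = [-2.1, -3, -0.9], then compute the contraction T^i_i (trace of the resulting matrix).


The outer product gives T_{ij} = u_i v_j.
The trace (contraction) is Tr(T) = sum_i T_{ii} = sum_i u_i v_i.
Diagonal entries:
T_{11} = u_1 * v_1 = 5.4 * -2.1 = -11.34
T_{22} = u_2 * v_2 = 2.2 * -3 = -6.6
T_{33} = u_3 * v_3 = -7.2 * -0.9 = 6.48
Tr(T) = -11.34 + -6.6 + 6.48 = -11.46

-11.46


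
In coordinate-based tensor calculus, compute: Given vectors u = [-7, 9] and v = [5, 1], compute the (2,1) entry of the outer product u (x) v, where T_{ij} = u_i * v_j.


The outer product entry T_{ij} = u_i * v_j.
We need i=2, j=1.
u_2 = 9, v_1 = 5
T_{2,1} = 9 * 5 = 45

45


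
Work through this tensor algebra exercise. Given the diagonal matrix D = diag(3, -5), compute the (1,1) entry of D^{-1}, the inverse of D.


For a diagonal matrix, the inverse has entries (D^{-1})_{ii} = 1/d_{ii}.
The diagonal entries are: d_{11} = 3, d_{22} = -5
We need (D^{-1})_{11} = 1/d_{11} = 1/3 = 1/3

1/3


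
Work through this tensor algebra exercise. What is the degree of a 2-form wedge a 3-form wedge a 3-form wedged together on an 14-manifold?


The degree of a wedge product is the sum of the degrees of the individual forms.
Degrees: 2, 3, 3
Total degree = 2 + 3 + 3 = 8

8


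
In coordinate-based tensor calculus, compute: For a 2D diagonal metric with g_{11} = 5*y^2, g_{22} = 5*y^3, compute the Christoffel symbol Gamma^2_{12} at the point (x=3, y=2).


For a diagonal metric, Gamma^k_{ij} = (1/2) g^{kk} (dg_{ik}/dx_j + dg_{jk}/dx_i - dg_{ij}/dx_k).
The metric is diagonal, so g_{ab} = 0 for a != b.
At the given point: g_{11} = 20, g_{22} = 40
g^{22} = 1/40
dg_{12}/dx_2 = 0 (off-diagonal)
dg_{22}/dx_1 = dg_{22}/dx_1 = 0
dg_{12}/dx_2 = 0 (off-diagonal)
Numerator = 0 + 0 - 0 = 0
Gamma^2_{12} = 0 / (2 * 40) = 0

0


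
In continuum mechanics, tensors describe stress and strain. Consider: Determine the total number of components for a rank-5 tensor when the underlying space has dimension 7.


The number of components of a rank-r tensor in d dimensions is d^r.
Here d = 7 and r = 5.
7^5 = 16807

16807


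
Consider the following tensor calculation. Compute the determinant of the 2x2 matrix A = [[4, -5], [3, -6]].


For a 2x2 matrix [[a, b], [c, d]], det = a*d - b*c.
a = 4, b = -5, c = 3, d = -6
a*d = 4 * -6 = -24
b*c = -5 * 3 = -15
det = -24 - -15 = -9

-9


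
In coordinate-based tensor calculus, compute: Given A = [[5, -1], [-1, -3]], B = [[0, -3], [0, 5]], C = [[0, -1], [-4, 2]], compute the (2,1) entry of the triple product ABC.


(ABC)_{21} = sum_m (AB)_{2m} C_{m1}. First compute row 2 of AB.
(AB)_{21} = -1*0 + -3*0 = 0
(AB)_{22} = -1*-3 + -3*5 = -12
Now contract with column 1 of C:
(AB)_{21} * C_{11} = 0 * 0 = 0
(AB)_{22} * C_{21} = -12 * -4 = 48
(ABC)_{21} = 0 + 48 = 48

48


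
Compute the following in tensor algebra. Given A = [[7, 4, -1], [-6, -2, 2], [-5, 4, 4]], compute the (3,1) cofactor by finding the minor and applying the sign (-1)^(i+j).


To find cofactor C_{31}, delete row 3 and column 1.
The resulting 2x2 submatrix is: [[4, -1], [-2, 2]]
Minor M_{31} = 4*2 - -1*-2
  = 8 - 2 = 6
Sign = (-1)^(3+1) = (-1)^4 = 1
Cofactor C_{31} = 1 * 6 = 6

6


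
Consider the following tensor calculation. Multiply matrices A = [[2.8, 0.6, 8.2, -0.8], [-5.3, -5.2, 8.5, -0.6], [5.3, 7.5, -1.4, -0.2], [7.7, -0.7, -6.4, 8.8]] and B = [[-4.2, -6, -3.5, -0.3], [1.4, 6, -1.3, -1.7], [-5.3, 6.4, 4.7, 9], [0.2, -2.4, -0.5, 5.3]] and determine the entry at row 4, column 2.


(AB)_{ij} = sum_k A_{ik} B_{kj}.
For i=4, j=2:
A_{41} * B_{12} = 7.7 * -6 = -46.2
A_{42} * B_{22} = -0.7 * 6 = -4.2
A_{43} * B_{32} = -6.4 * 6.4 = -40.96
A_{44} * B_{42} = 8.8 * -2.4 = -21.12
Sum = -46.2 + -4.2 + -40.96 + -21.12 = -112.48

-112.48


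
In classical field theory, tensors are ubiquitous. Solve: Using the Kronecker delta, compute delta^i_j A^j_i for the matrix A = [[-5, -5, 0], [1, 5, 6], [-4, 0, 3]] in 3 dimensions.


The contraction (trace) of a rank-2 tensor is the sum of its diagonal elements.
Diagonal entries: A[1,1] = -5, A[2,2] = 5, A[3,3] = 3
Tr(A) = -5 + 5 + 3 = 3

3


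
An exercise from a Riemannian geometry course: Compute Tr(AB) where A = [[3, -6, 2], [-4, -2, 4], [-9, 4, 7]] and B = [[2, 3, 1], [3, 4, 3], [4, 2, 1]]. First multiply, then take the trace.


Tr(AB) = sum_i (AB)_{ii} where (AB)_{ii} = sum_k A_{ik} B_{ki}.
(AB)_{11} = 3*2 + -6*3 + 2*4 = -4
(AB)_{22} = -4*3 + -2*4 + 4*2 = -12
(AB)_{33} = -9*1 + 4*3 + 7*1 = 10
Tr(AB) = -4 + -12 + 10 = -6

-6


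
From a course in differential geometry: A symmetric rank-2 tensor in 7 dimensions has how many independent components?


A symmetric rank-2 tensor in d dimensions has d(d+1)/2 independent components.
d = 7
d(d+1)/2 = 7 * 8 / 2 = 56 / 2 = 28

28


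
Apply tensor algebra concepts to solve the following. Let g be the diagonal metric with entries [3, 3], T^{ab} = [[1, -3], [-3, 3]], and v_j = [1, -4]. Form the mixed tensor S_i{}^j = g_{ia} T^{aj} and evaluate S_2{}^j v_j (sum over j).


Step 1: lower the first index. For a diagonal metric, g_{ia} T^{aj} = g_{ii} T^{ij} (no sum on i).
g_{22} = 3
S_2{}^1 = 3 * T^{21} = 3 * -3 = -9
S_2{}^2 = 3 * T^{22} = 3 * 3 = 9
Step 2: contract S_2{}^j with v_j.
S_2{}^1 * v_1 = -9 * 1 = -9
S_2{}^2 * v_2 = 9 * -4 = -36
Result = -9 + -36 = -45

-45


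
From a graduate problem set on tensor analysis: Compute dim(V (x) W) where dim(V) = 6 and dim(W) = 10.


The dimension of a tensor product is the product of dimensions.
dim(V) = 6, dim(W) = 10
dim(V (x) W) = 6 * 10 = 60

60


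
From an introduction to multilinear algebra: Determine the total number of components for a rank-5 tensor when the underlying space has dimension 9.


The number of components of a rank-r tensor in d dimensions is d^r.
Here d = 9 and r = 5.
9^5 = 59049

59049


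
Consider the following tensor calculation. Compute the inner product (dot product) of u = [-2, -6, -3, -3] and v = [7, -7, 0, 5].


The inner product u . v = sum of u_i * v_i.
Term-by-term: -2 * 7, -6 * -7, -3 * 0, -3 * 5
Products: -14, 42, 0, -15
Sum = -14 + 42 + 0 + -15 = 13

13


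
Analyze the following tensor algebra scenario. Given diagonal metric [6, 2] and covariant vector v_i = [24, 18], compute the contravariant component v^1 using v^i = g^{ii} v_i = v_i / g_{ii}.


To raise an index with a diagonal metric: v^i = v_i / g_{ii}.
For index 1: v_1 = 24, g_{11} = 6
v^1 = 24 / 6 = 4

4


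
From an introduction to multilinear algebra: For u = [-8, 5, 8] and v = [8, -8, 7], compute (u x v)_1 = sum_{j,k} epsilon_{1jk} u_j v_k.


(u x v)_1 = sum_{j,k} epsilon_{1jk} u_j v_k. Only permutations of (1,2,3) contribute; the two non-zero terms are:
eps_{123} u_2 v_3 = 1 * 5 * 7 = 35
eps_{132} u_3 v_2 = -1 * 8 * -8 = 64
(u x v)_1 = 99

99


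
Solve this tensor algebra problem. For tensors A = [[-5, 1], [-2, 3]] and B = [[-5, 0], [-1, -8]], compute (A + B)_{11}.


Tensor addition is component-wise: (A + B)_{ij} = A_{ij} + B_{ij}.
A_{11} = -5
B_{11} = -5
(A + B)_{11} = -5 + -5 = -10

-10


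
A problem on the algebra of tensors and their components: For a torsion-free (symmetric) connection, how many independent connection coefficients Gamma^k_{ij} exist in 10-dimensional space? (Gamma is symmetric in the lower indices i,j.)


Christoffel symbols Gamma^k_{ij} are symmetric in i,j, so there are d * d(d+1)/2 independent symbols.
d = 10
d(d+1)/2 = 10 * 11 / 2 = 55
Total = 10 * 55 = 550

550


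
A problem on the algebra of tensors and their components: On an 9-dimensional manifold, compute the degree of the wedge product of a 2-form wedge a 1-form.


The degree of a wedge product is the sum of the degrees of the individual forms.
Degrees: 2, 1
Total degree = 2 + 1 = 3

3


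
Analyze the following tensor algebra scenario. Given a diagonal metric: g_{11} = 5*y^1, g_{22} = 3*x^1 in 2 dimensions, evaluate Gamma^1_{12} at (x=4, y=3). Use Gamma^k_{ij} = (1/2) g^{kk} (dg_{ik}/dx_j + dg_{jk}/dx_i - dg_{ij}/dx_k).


For a diagonal metric, Gamma^k_{ij} = (1/2) g^{kk} (dg_{ik}/dx_j + dg_{jk}/dx_i - dg_{ij}/dx_k).
The metric is diagonal, so g_{ab} = 0 for a != b.
At the given point: g_{11} = 15, g_{22} = 12
g^{11} = 1/15
dg_{11}/dx_2 = dg_{11}/dx_2 = 5
dg_{21}/dx_1 = 0 (off-diagonal)
dg_{12}/dx_1 = 0 (off-diagonal)
Numerator = 5 + 0 - 0 = 5
Gamma^1_{12} = 5 / (2 * 15) = 1/6

1/6


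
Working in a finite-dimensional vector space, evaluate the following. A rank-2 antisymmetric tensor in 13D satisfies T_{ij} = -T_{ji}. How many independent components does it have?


An antisymmetric rank-2 tensor satisfies A_{ij} = -A_{ji}, so diagonal entries are zero.
The independent components are the upper-triangular entries: C(n, 2) = n(n-1)/2.
n = 13
C(13, 2) = 13 * 12 / 2 = 156 / 2 = 78

78


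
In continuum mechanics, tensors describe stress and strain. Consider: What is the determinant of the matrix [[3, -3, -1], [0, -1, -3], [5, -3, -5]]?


Expanding along the first row, det(A) = a11*M_11 - a12*M_12 + a13*M_13, where M_1j is the (1,j) minor.
Minor M_11 = -1*-5 - -3*-3 = -4
Minor M_12 = 0*-5 - -3*5 = 15
Minor M_13 = 0*-3 - -1*5 = 5
det = 3*(-4) - -3*(15) + -1*(5)
    = -12 - -45 + -5
    = 28

28


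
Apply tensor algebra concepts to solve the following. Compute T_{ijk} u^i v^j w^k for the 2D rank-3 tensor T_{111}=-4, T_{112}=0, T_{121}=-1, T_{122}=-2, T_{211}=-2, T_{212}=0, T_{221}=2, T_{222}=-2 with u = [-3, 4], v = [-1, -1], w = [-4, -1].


S = sum over i,j,k of T_{ijk} u_i v_j w_k. Expanding all 8 terms:
T_{111}*u_1*v_1*w_1 = -4*-3*-1*-4 = 48  (running total: 48)
T_{112}*u_1*v_1*w_2 = 0*-3*-1*-1 = 0  (running total: 48)
T_{121}*u_1*v_2*w_1 = -1*-3*-1*-4 = 12  (running total: 60)
T_{122}*u_1*v_2*w_2 = -2*-3*-1*-1 = 6  (running total: 66)
T_{211}*u_2*v_1*w_1 = -2*4*-1*-4 = -32  (running total: 34)
T_{212}*u_2*v_1*w_2 = 0*4*-1*-1 = 0  (running total: 34)
T_{221}*u_2*v_2*w_1 = 2*4*-1*-4 = 32  (running total: 66)
T_{222}*u_2*v_2*w_2 = -2*4*-1*-1 = -8  (running total: 58)
S = 58

58


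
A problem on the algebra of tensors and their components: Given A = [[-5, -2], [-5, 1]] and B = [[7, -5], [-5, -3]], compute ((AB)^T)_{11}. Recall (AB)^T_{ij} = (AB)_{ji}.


(AB)^T_{ij} = (AB)_{ji} = sum_k A_{jk} B_{ki}.
For i=1, j=1 we need (AB)_{11}:
A_{11} * B_{11} = -5 * 7 = -35
A_{12} * B_{21} = -2 * -5 = 10
Sum = -35 + 10 = -25

-25


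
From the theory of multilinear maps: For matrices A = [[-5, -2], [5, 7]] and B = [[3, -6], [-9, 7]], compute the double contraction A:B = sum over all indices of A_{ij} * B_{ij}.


A:B = sum over all i,j of A_{ij} * B_{ij}.
Row 1: -5*3=-15, -2*-6=12 => row sum = -3
Row 2: 5*-9=-45, 7*7=49 => row sum = 4
Total = -3 + 4 = 1

1


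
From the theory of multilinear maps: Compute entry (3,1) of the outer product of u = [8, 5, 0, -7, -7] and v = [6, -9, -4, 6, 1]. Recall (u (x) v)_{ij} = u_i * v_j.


The outer product entry T_{ij} = u_i * v_j.
We need i=3, j=1.
u_3 = 0, v_1 = 6
T_{3,1} = 0 * 6 = 0

0


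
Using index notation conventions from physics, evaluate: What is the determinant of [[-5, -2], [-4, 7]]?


For a 2x2 matrix [[a, b], [c, d]], det = a*d - b*c.
a = -5, b = -2, c = -4, d = 7
a*d = -5 * 7 = -35
b*c = -2 * -4 = 8
det = -35 - 8 = -43

-43


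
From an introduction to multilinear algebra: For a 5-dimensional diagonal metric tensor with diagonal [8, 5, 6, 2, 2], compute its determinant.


For a diagonal metric, the determinant is the product of diagonal entries.
Diagonal entries: 8, 5, 6, 2, 2
det(g) = 8 * 5 * 6 * 2 * 2 = 960

960


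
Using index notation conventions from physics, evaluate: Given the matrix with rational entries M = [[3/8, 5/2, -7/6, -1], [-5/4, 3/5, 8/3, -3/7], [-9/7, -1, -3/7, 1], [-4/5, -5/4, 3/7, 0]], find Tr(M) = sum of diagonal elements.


The trace is the sum of diagonal entries.
Diagonal: M[1,1] = 3/8, M[2,2] = 3/5, M[3,3] = -3/7, M[4,4] = 0
Tr(M) = 3/8 + 3/5 + -3/7 + 0
Computing step by step:
After adding M[1,1]: 3/8
After adding M[2,2]: 39/40
After adding M[3,3]: 153/280
After adding M[4,4]: 153/280
Tr(M) = 153/280

153/280


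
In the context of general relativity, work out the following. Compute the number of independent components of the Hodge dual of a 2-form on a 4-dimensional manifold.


The Hodge dual of a p-form on an n-dimensional manifold is an (n-p)-form.
n = 4, p = 2, so dual degree = 4 - 2 = 2
The number of components is C(n, n-p) = C(4, 2) = 6

6


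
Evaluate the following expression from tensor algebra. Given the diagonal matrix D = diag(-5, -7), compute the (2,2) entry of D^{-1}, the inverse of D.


For a diagonal matrix, the inverse has entries (D^{-1})_{ii} = 1/d_{ii}.
The diagonal entries are: d_{11} = -5, d_{22} = -7
We need (D^{-1})_{22} = 1/d_{22} = 1/-7 = -1/7

-1/7


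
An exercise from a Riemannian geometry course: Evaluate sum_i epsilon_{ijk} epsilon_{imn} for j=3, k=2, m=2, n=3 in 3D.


Using the identity: epsilon_{ijk} epsilon_{imn} = delta_{jm} delta_{kn} - delta_{jn} delta_{km}.
delta_{32} = 0
delta_{23} = 0
delta_{33} = 1
delta_{22} = 1
Result = 0 * 0 - 1 * 1 = 0 - 1 = -1

-1


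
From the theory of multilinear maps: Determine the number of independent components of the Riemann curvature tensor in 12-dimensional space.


The Riemann tensor in d dimensions has d^2(d^2 - 1)/12 independent components.
d = 12, so d^2 = 144
d^2 - 1 = 143
d^2(d^2 - 1) = 144 * 143 = 20592
Divide by 12: 20592 / 12 = 1716

1716


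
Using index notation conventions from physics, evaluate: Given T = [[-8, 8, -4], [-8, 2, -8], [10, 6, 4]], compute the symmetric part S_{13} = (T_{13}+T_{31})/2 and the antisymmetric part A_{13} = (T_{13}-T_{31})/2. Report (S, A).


T_{13} = -4
T_{31} = 10
S_{13} = (-4 + 10)/2 = 6/2 = 3
A_{13} = (-4 - 10)/2 = -14/2 = -7
Check: S + A = 3 + -7 = -4 = T_{13}.

(3, -7)


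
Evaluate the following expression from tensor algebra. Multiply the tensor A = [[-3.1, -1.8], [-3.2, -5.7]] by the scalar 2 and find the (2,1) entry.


Scalar multiplication: (cA)_{ij} = c * A_{ij}.
c = 2
A_{21} = -3.2
(cA)_{21} = 2 * -3.2 = -6.4

-6.4


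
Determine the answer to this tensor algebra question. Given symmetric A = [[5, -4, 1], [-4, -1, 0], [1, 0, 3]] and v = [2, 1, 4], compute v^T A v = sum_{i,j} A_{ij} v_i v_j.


First compute Av:
(Av)_1 = 5*2 + -4*1 + 1*4 = 10
(Av)_2 = -4*2 + -1*1 + 0*4 = -9
(Av)_3 = 1*2 + 0*1 + 3*4 = 14
Av = [10, -9, 14]
Then v^T (Av) = 2*10 + 1*-9 + 4*14
= 20 + -9 + 56 = 67

67


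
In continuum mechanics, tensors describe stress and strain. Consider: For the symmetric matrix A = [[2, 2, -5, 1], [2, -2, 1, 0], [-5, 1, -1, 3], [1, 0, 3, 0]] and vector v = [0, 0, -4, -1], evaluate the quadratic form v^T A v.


First compute Av:
(Av)_1 = 2*0 + 2*0 + -5*-4 + 1*-1 = 19
(Av)_2 = 2*0 + -2*0 + 1*-4 + 0*-1 = -4
(Av)_3 = -5*0 + 1*0 + -1*-4 + 3*-1 = 1
(Av)_4 = 1*0 + 0*0 + 3*-4 + 0*-1 = -12
Av = [19, -4, 1, -12]
Then v^T (Av) = 0*19 + 0*-4 + -4*1 + -1*-12
= 0 + 0 + -4 + 12 = 8

8


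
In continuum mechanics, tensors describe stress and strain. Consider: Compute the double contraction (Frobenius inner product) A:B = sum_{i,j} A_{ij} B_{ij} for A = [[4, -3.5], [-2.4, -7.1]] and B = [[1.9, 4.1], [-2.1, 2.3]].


A:B = sum over all i,j of A_{ij} * B_{ij}.
Row 1: 4*1.9=7.6, -3.5*4.1=-14.35 => row sum = -6.75
Row 2: -2.4*-2.1=5.04, -7.1*2.3=-16.33 => row sum = -11.29
Total = -6.75 + -11.29 = -18.04

-18.04


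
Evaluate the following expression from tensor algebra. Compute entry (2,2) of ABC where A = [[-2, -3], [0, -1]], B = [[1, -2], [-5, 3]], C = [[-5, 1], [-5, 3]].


(ABC)_{22} = sum_m (AB)_{2m} C_{m2}. First compute row 2 of AB.
(AB)_{21} = 0*1 + -1*-5 = 5
(AB)_{22} = 0*-2 + -1*3 = -3
Now contract with column 2 of C:
(AB)_{21} * C_{12} = 5 * 1 = 5
(AB)_{22} * C_{22} = -3 * 3 = -9
(ABC)_{22} = 5 + -9 = -4

-4


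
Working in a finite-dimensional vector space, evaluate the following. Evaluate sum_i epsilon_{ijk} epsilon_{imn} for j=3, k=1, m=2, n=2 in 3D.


Using the identity: epsilon_{ijk} epsilon_{imn} = delta_{jm} delta_{kn} - delta_{jn} delta_{km}.
delta_{32} = 0
delta_{12} = 0
delta_{32} = 0
delta_{12} = 0
Result = 0 * 0 - 0 * 0 = 0 - 0 = 0

0


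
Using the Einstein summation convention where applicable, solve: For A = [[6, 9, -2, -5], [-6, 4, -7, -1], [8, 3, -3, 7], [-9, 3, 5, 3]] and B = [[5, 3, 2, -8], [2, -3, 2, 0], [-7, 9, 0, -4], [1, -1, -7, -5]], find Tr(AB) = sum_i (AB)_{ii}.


Tr(AB) = sum_i (AB)_{ii} where (AB)_{ii} = sum_k A_{ik} B_{ki}.
(AB)_{11} = 6*5 + 9*2 + -2*-7 + -5*1 = 57
(AB)_{22} = -6*3 + 4*-3 + -7*9 + -1*-1 = -92
(AB)_{33} = 8*2 + 3*2 + -3*0 + 7*-7 = -27
(AB)_{44} = -9*-8 + 3*0 + 5*-4 + 3*-5 = 37
Tr(AB) = 57 + -92 + -27 + 37 = -25

-25


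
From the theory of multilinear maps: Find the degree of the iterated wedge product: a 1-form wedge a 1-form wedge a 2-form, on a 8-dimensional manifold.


The degree of a wedge product is the sum of the degrees of the individual forms.
Degrees: 1, 1, 2
Total degree = 1 + 1 + 2 = 4

4


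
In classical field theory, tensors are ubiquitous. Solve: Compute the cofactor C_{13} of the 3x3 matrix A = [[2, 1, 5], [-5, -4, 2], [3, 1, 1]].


To find cofactor C_{13}, delete row 1 and column 3.
The resulting 2x2 submatrix is: [[-5, -4], [3, 1]]
Minor M_{13} = -5*1 - -4*3
  = -5 - -12 = 7
Sign = (-1)^(1+3) = (-1)^4 = 1
Cofactor C_{13} = 1 * 7 = 7

7


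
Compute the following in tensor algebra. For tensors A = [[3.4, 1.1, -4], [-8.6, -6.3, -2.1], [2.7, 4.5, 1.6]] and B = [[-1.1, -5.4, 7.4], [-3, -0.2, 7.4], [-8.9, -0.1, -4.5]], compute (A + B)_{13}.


Tensor addition is component-wise: (A + B)_{ij} = A_{ij} + B_{ij}.
A_{13} = -4
B_{13} = 7.4
(A + B)_{13} = -4 + 7.4 = 3.4

3.4


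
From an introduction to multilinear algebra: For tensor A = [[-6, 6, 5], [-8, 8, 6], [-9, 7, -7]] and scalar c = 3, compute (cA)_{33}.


Scalar multiplication: (cA)_{ij} = c * A_{ij}.
c = 3
A_{33} = -7
(cA)_{33} = 3 * -7 = -21

-21


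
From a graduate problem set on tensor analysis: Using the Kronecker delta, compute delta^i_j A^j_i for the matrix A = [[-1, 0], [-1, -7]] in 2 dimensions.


The contraction (trace) of a rank-2 tensor is the sum of its diagonal elements.
Diagonal entries: A[1,1] = -1, A[2,2] = -7
Tr(A) = -1 + -7 = -8

-8


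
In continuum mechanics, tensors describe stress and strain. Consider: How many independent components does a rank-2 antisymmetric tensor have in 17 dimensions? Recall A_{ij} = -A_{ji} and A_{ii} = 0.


An antisymmetric rank-2 tensor satisfies A_{ij} = -A_{ji}, so diagonal entries are zero.
The independent components are the upper-triangular entries: C(n, 2) = n(n-1)/2.
n = 17
C(17, 2) = 17 * 16 / 2 = 272 / 2 = 136

136


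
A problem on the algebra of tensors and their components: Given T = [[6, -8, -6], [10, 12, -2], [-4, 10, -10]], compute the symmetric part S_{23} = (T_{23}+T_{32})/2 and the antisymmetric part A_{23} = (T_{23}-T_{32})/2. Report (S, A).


T_{23} = -2
T_{32} = 10
S_{23} = (-2 + 10)/2 = 8/2 = 4
A_{23} = (-2 - 10)/2 = -12/2 = -6
Check: S + A = 4 + -6 = -2 = T_{23}.

(4, -6)


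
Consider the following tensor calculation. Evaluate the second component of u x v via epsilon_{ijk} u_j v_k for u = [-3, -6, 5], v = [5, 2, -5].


(u x v)_2 = sum_{j,k} epsilon_{2jk} u_j v_k. Only permutations of (1,2,3) contribute; the two non-zero terms are:
eps_{213} u_1 v_3 = -1 * -3 * -5 = -15
eps_{231} u_3 v_1 = 1 * 5 * 5 = 25
(u x v)_2 = 10

10


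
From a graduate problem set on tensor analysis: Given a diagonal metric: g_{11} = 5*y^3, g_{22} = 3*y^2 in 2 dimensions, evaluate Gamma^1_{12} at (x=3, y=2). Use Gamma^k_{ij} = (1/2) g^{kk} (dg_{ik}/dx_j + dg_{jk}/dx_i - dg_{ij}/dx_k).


For a diagonal metric, Gamma^k_{ij} = (1/2) g^{kk} (dg_{ik}/dx_j + dg_{jk}/dx_i - dg_{ij}/dx_k).
The metric is diagonal, so g_{ab} = 0 for a != b.
At the given point: g_{11} = 40, g_{22} = 12
g^{11} = 1/40
dg_{11}/dx_2 = dg_{11}/dx_2 = 60
dg_{21}/dx_1 = 0 (off-diagonal)
dg_{12}/dx_1 = 0 (off-diagonal)
Numerator = 60 + 0 - 0 = 60
Gamma^1_{12} = 60 / (2 * 40) = 3/4

3/4
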